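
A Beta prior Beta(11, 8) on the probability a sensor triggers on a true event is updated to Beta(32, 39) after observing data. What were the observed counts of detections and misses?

21 detections and 31 misses

A Beta(a, b) prior with s successes and f failures in binomial data gives a Beta(a+s, b+f) posterior.
Match parameters: s=32−11=21, f=39−8=31.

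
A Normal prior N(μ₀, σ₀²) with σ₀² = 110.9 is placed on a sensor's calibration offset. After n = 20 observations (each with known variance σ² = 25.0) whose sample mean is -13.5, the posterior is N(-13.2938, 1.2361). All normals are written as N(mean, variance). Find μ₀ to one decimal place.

μ₀ = 5.0

The posterior mean is a precision-weighted average: μ_n = (τ₀μ₀ + τ_data·x̄)/(τ₀+τ_data), with τ₀=1/σ₀² and τ_data=n/σ².
Here τ₀ = 1/110.9 = 0.009017 and τ_data = 20/25.0 = 0.800000, so τ_n = 0.809017.
Rearranging for μ₀: μ₀ = (μ_n·τ_n − τ_data·x̄)/τ₀ = (-13.2938·0.809017 − 0.800000·-13.5) / 0.009017 = 0.045090/0.009017 ≈ 5.0.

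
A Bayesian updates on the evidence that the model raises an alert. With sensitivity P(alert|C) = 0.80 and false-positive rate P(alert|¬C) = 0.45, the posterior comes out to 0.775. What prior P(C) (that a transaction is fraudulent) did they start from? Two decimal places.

Bayes' rule in odds form gives O(C|E) = O(C)·[P(E|C)/P(E|¬C)], hence O(C) = O(C|E)/LR.
Posterior odds = 0.775/(1−0.775) = 3.4444. LR = 0.80/0.45 = 1.7778.
Prior odds = 3.4444/1.7778 = 1.9375, so P(C) = 1.9375/(1+1.9375) ≈ 0.66.

P(C) = 0.66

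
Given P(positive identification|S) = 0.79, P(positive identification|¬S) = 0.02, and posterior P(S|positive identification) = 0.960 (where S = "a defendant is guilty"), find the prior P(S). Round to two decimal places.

P(S) = 0.38

Bayes' rule in odds form gives O(S|E) = O(S)·[P(E|S)/P(E|¬S)], hence O(S) = O(S|E)/LR.
Posterior odds = 0.960/(1−0.960) = 24.0000. LR = 0.79/0.02 = 39.5000.
Prior odds = 24.0000/39.5000 = 0.6076, so P(S) = 0.6076/(1+0.6076) ≈ 0.38.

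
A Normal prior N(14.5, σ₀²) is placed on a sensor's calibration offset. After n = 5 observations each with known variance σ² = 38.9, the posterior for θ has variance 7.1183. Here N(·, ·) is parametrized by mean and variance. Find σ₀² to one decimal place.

For the Normal–Normal model with known σ², precisions add: τ_n = τ₀ + n/σ².
So 1/σ₀² = 1/7.1183 − 5/38.9 = 0.140483 − 0.128535 = 0.011948.
Hence σ₀² = 1/0.011948 ≈ 83.7.

σ₀² = 83.7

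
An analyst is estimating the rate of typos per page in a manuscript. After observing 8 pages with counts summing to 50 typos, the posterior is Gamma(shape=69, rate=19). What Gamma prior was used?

A Gamma(α, β) prior (rate parametrization) on a Poisson rate with n observations summing to S gives posterior Gamma(α+S, β+n).
So α = 69 − 50 = 19 and β = 19 − 8 = 11.

Gamma(shape=19, rate=11)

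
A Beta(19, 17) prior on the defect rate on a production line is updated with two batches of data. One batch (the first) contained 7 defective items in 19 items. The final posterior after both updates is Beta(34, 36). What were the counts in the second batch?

Because Beta–binomial updating is additive in the counts, the combined data contributed (α_post−α_prior, β_post−β_prior) successes and failures.
Total across both batches: 34−19=15 defective items, 36−17=19 good items.
Subtract the first batch: 15−7=8 defective items and 19−12=7 good items.

8 defective items and 7 good items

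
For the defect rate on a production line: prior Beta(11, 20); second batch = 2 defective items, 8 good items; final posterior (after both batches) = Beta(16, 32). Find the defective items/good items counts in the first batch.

Sequential conjugate updates are equivalent to a single update on the pooled data, so total successes = posterior α − prior α and total failures = posterior β − prior β.
Total across both batches: 16−11=5 defective items, 32−20=12 good items.
Subtract the second batch: 5−2=3 defective items and 12−8=4 good items.

3 defective items and 4 good items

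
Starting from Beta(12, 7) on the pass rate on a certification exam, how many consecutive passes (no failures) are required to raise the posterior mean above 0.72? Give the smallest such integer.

k = 7

After k passes and 0 failures the posterior is Beta(12+k, 7), with mean (12+k)/(12+7+k).
Set (12+k)/(19+k) > 0.72 and solve: k > (0.72·19 − 12)/(1 − 0.72) = 6.000.
The smallest integer exceeding 6.000 is 7.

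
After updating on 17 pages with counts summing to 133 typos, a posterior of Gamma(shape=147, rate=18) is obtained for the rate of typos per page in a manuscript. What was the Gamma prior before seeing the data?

Gamma–Poisson conjugacy: posterior shape = α + Σxᵢ, posterior rate = β + n.
So α = 147 − 133 = 14 and β = 18 − 17 = 1.

Gamma(shape=14, rate=1)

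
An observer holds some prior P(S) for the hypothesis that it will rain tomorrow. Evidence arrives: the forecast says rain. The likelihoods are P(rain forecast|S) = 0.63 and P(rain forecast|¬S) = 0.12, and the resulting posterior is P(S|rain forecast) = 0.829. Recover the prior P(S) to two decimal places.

In odds form, posterior odds = prior odds × likelihood ratio, so prior odds = posterior odds ÷ LR.
Posterior odds = 0.829/(1−0.829) = 4.8480. LR = 0.63/0.12 = 5.2500.
Prior odds = 4.8480/5.2500 = 0.9234, so P(S) = 0.9234/(1+0.9234) ≈ 0.48.

P(S) = 0.48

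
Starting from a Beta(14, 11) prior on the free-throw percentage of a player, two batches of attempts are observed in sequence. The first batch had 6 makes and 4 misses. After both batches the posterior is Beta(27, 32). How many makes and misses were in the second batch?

7 makes and 17 misses

Because Beta–binomial updating is additive in the counts, the combined data contributed (α_post−α_prior, β_post−β_prior) successes and failures.
Total across both batches: 27−14=13 makes, 32−11=21 misses.
Subtract the first batch: 13−6=7 makes and 21−4=17 misses.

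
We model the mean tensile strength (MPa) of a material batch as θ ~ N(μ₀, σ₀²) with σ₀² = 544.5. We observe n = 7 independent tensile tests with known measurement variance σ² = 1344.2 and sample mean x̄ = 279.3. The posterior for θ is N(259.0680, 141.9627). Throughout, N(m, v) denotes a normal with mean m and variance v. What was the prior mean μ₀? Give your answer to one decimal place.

μ₀ = 201.7

With known observation variance, the Normal–Normal posterior has precision τ_n = τ₀ + n/σ² and mean μ_n = (τ₀μ₀ + (n/σ²)x̄)/τ_n.
Here τ₀ = 1/544.5 = 0.001837 and τ_data = 7/1344.2 = 0.005208, so τ_n = 0.007045.
Rearranging for μ₀: μ₀ = (μ_n·τ_n − τ_data·x̄)/τ₀ = (259.0680·0.007045 − 0.005208·279.3) / 0.001837 = 0.370540/0.001837 ≈ 201.7.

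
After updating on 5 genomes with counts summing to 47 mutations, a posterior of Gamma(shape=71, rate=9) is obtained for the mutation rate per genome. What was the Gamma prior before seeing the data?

Gamma–Poisson conjugacy: posterior shape = α + Σxᵢ, posterior rate = β + n.
So α = 71 − 47 = 24 and β = 9 − 5 = 4.

Gamma(shape=24, rate=4)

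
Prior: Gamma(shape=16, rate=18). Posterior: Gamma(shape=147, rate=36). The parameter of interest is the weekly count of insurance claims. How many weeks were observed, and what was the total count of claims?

A Gamma(α, β) prior (rate parametrization) on a Poisson rate with n observations summing to S gives posterior Gamma(α+S, β+n).
Matching: Σxᵢ = 147 − 16 = 131 and n = 36 − 18 = 18.

n = 18 weeks with total 131 claims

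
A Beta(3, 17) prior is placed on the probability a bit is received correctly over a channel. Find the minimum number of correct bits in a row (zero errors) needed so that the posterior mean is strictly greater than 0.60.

k = 23

After k correct bits and 0 errors the posterior is Beta(3+k, 17), with mean (3+k)/(3+17+k).
Set (3+k)/(20+k) > 0.60 and solve: k > (0.60·20 − 3)/(1 − 0.60) = 22.500.
The smallest integer exceeding 22.500 is 23.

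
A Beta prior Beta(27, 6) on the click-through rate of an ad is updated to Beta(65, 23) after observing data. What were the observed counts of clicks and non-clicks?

Under Beta–binomial conjugacy the posterior parameters are (α+s, β+f).
Match parameters: s=65−27=38, f=23−6=17.

38 clicks and 17 non-clicks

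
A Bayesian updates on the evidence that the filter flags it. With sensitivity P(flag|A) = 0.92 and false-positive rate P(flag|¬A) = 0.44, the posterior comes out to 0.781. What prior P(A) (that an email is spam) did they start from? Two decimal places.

Bayes' rule in odds form gives O(A|E) = O(A)·[P(E|A)/P(E|¬A)], hence O(A) = O(A|E)/LR.
Posterior odds = 0.781/(1−0.781) = 3.5662. LR = 0.92/0.44 = 2.0909.
Prior odds = 3.5662/2.0909 = 1.7056, so P(A) = 1.7056/(1+1.7056) ≈ 0.63.

P(A) = 0.63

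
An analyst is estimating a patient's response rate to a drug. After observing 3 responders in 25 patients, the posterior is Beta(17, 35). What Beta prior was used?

Beta is conjugate to the binomial likelihood: posterior = Beta(a+s, b+f).
So a = 17 − 3 = 14 and b = 35 − 22 = 13.

Beta(14, 13)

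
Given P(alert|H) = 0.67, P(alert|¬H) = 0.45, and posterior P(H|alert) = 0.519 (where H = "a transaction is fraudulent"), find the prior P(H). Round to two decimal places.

In odds form, posterior odds = prior odds × likelihood ratio, so prior odds = posterior odds ÷ LR.
Posterior odds = 0.519/(1−0.519) = 1.0790. LR = 0.67/0.45 = 1.4889.
Prior odds = 1.0790/1.4889 = 0.7247, so P(H) = 0.7247/(1+0.7247) ≈ 0.42.

P(H) = 0.42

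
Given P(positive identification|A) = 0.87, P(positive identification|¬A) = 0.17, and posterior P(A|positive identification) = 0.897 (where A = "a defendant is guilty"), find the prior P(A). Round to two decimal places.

In odds form, posterior odds = prior odds × likelihood ratio, so prior odds = posterior odds ÷ LR.
Posterior odds = 0.897/(1−0.897) = 8.7087. LR = 0.87/0.17 = 5.1176.
Prior odds = 8.7087/5.1176 = 1.7017, so P(A) = 1.7017/(1+1.7017) ≈ 0.63.

P(A) = 0.63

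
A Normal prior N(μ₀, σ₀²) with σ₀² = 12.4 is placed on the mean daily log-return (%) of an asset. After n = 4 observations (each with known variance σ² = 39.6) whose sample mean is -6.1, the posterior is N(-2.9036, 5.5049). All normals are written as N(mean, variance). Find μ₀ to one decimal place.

With known observation variance, the Normal–Normal posterior has precision τ_n = τ₀ + n/σ² and mean μ_n = (τ₀μ₀ + (n/σ²)x̄)/τ_n.
Here τ₀ = 1/12.4 = 0.080645 and τ_data = 4/39.6 = 0.101010, so τ_n = 0.181655.
Rearranging for μ₀: μ₀ = (μ_n·τ_n − τ_data·x̄)/τ₀ = (-2.9036·0.181655 − 0.101010·-6.1) / 0.080645 = 0.088708/0.080645 ≈ 1.1.

μ₀ = 1.1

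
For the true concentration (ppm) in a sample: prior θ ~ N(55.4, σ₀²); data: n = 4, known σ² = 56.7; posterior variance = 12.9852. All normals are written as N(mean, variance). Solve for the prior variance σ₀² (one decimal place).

Posterior precision equals prior precision plus data precision: 1/σ_n² = 1/σ₀² + n/σ².
So 1/σ₀² = 1/12.9852 − 4/56.7 = 0.077011 − 0.070547 = 0.006464.
Hence σ₀² = 1/0.006464 ≈ 154.7.

σ₀² = 154.7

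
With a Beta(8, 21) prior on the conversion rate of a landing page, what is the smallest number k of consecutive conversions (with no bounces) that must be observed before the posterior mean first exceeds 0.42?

k = 8

After k conversions and 0 bounces the posterior is Beta(8+k, 21), with mean (8+k)/(8+21+k).
Set (8+k)/(29+k) > 0.42 and solve: k > (0.42·29 − 8)/(1 − 0.42) = 7.207.
The smallest integer exceeding 7.207 is 8.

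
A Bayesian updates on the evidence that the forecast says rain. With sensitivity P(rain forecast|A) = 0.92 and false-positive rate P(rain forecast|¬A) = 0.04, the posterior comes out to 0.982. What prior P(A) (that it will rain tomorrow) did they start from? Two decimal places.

P(A) = 0.70

In odds form, posterior odds = prior odds × likelihood ratio, so prior odds = posterior odds ÷ LR.
Posterior odds = 0.982/(1−0.982) = 54.5556. LR = 0.92/0.04 = 23.0000.
Prior odds = 54.5556/23.0000 = 2.3720, so P(A) = 2.3720/(1+2.3720) ≈ 0.70.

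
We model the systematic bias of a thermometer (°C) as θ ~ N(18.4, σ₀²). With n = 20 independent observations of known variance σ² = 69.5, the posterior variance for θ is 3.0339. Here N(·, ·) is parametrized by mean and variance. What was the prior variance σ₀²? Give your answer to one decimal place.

Posterior precision equals prior precision plus data precision: 1/σ_n² = 1/σ₀² + n/σ².
So 1/σ₀² = 1/3.0339 − 20/69.5 = 0.329609 − 0.287770 = 0.041839.
Hence σ₀² = 1/0.041839 ≈ 23.9.

σ₀² = 23.9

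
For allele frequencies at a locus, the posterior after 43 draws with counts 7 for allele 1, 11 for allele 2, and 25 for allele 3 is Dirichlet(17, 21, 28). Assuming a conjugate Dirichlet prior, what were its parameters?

Dirichlet(10, 10, 3)

For a Dirichlet(α) prior with multinomial counts c, the posterior is Dirichlet(α + c) componentwise.
Subtract each count from the matching posterior parameter: 17−7=10, 21−11=10, 28−25=3.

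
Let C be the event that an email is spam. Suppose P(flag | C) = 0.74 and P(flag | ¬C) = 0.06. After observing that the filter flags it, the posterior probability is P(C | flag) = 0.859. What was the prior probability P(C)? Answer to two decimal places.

P(C) = 0.33

Bayes' rule in odds form gives O(C|E) = O(C)·[P(E|C)/P(E|¬C)], hence O(C) = O(C|E)/LR.
Posterior odds = 0.859/(1−0.859) = 6.0922. LR = 0.74/0.06 = 12.3333.
Prior odds = 6.0922/12.3333 = 0.4940, so P(C) = 0.4940/(1+0.4940) ≈ 0.33.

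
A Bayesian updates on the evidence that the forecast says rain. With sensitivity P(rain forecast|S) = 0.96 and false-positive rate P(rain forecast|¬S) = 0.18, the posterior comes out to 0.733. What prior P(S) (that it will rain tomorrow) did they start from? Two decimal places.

P(S) = 0.34

In odds form, posterior odds = prior odds × likelihood ratio, so prior odds = posterior odds ÷ LR.
Posterior odds = 0.733/(1−0.733) = 2.7453. LR = 0.96/0.18 = 5.3333.
Prior odds = 2.7453/5.3333 = 0.5147, so P(S) = 0.5147/(1+0.5147) ≈ 0.34.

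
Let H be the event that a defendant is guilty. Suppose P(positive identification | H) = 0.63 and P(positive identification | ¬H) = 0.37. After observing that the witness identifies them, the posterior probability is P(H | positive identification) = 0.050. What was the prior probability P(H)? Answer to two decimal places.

In odds form, posterior odds = prior odds × likelihood ratio, so prior odds = posterior odds ÷ LR.
Posterior odds = 0.050/(1−0.050) = 0.0526. LR = 0.63/0.37 = 1.7027.
Prior odds = 0.0526/1.7027 = 0.0309, so P(H) = 0.0309/(1+0.0309) ≈ 0.03.

P(H) = 0.03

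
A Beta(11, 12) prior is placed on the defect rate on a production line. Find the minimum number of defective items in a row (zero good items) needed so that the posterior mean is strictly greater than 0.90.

After k defective items and 0 good items the posterior is Beta(11+k, 12), with mean (11+k)/(11+12+k).
Set (11+k)/(23+k) > 0.90 and solve: k > (0.90·23 − 11)/(1 − 0.90) = 97.000.
The smallest integer exceeding 97.000 is 98, and checking k=98: (109)/(121) = 0.9008 > 0.90.

k = 98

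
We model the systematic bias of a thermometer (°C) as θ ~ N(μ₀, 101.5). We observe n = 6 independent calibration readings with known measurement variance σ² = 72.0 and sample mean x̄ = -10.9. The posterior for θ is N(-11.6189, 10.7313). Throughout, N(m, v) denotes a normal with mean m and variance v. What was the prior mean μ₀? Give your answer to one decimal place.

With known observation variance, the Normal–Normal posterior has precision τ_n = τ₀ + n/σ² and mean μ_n = (τ₀μ₀ + (n/σ²)x̄)/τ_n.
Here τ₀ = 1/101.5 = 0.009852 and τ_data = 6/72.0 = 0.083333, so τ_n = 0.093185.
Rearranging for μ₀: μ₀ = (μ_n·τ_n − τ_data·x̄)/τ₀ = (-11.6189·0.093185 − 0.083333·-10.9) / 0.009852 = -0.174377/0.009852 ≈ -17.7.

μ₀ = -17.7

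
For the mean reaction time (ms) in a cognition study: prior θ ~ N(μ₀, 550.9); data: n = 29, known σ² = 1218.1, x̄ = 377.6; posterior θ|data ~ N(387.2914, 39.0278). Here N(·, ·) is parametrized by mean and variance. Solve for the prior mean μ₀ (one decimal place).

μ₀ = 514.4

The posterior mean is a precision-weighted average: μ_n = (τ₀μ₀ + τ_data·x̄)/(τ₀+τ_data), with τ₀=1/σ₀² and τ_data=n/σ².
Here τ₀ = 1/550.9 = 0.001815 and τ_data = 29/1218.1 = 0.023808, so τ_n = 0.025623.
Rearranging for μ₀: μ₀ = (μ_n·τ_n − τ_data·x̄)/τ₀ = (387.2914·0.025623 − 0.023808·377.6) / 0.001815 = 0.933667/0.001815 ≈ 514.4.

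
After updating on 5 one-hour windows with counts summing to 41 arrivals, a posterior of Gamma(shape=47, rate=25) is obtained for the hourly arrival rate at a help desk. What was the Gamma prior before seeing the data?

Gamma(shape=6, rate=20)

Gamma–Poisson conjugacy: posterior shape = α + Σxᵢ, posterior rate = β + n.
So α = 47 − 41 = 6 and β = 25 − 5 = 20.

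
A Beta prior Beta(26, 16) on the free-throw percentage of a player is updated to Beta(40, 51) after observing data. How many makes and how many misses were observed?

Under Beta–binomial conjugacy the posterior parameters are (a+s, b+f).
Match parameters: s=40−26=14, f=51−16=35.

14 makes and 35 misses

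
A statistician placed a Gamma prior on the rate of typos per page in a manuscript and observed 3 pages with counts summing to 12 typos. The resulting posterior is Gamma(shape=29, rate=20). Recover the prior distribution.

Gamma(shape=17, rate=17)

Gamma–Poisson conjugacy: posterior shape = α + Σxᵢ, posterior rate = β + n.
So α = 29 − 12 = 17 and β = 20 − 3 = 17.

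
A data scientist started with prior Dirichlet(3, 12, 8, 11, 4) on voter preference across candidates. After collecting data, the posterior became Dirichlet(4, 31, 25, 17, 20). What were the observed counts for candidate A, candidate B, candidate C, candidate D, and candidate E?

counts (1, 19, 17, 6, 16)

For a Dirichlet(α) prior with multinomial counts c, the posterior is Dirichlet(α + c) componentwise.
Counts are posterior − prior componentwise: 4−3=1, 31−12=19, 25−8=17, 17−11=6, 20−4=16.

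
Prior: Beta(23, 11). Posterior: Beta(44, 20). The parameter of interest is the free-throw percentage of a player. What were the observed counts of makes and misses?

A Beta(α, β) prior with s successes and f failures in binomial data gives a Beta(α+s, β+f) posterior.
So s = 44 − 23 = 21 and f = 20 − 11 = 9.

21 makes and 9 misses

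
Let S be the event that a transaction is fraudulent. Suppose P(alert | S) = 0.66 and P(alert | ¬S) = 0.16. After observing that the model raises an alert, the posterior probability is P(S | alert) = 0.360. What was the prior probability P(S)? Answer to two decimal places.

P(S) = 0.12

Bayes' rule in odds form gives O(S|E) = O(S)·[P(E|S)/P(E|¬S)], hence O(S) = O(S|E)/LR.
Posterior odds = 0.360/(1−0.360) = 0.5625. LR = 0.66/0.16 = 4.1250.
Prior odds = 0.5625/4.1250 = 0.1364, so P(S) = 0.1364/(1+0.1364) ≈ 0.12.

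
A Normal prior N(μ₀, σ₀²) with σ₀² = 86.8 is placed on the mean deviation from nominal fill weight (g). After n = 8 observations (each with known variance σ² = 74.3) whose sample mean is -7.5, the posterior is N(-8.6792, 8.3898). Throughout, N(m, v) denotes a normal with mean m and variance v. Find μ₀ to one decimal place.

The posterior mean is a precision-weighted average: μ_n = (τ₀μ₀ + τ_data·x̄)/(τ₀+τ_data), with τ₀=1/σ₀² and τ_data=n/σ².
Here τ₀ = 1/86.8 = 0.011521 and τ_data = 8/74.3 = 0.107672, so τ_n = 0.119193.
Rearranging for μ₀: μ₀ = (μ_n·τ_n − τ_data·x̄)/τ₀ = (-8.6792·0.119193 − 0.107672·-7.5) / 0.011521 = -0.226960/0.011521 ≈ -19.7.

μ₀ = -19.7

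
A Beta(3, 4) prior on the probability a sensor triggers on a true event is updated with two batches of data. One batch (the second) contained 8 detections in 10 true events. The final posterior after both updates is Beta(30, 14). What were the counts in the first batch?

19 detections and 8 misses

Sequential conjugate updates are equivalent to a single update on the pooled data, so total successes = posterior α − prior α and total failures = posterior β − prior β.
Total across both batches: 30−3=27 detections, 14−4=10 misses.
Subtract the second batch: 27−8=19 detections and 10−2=8 misses.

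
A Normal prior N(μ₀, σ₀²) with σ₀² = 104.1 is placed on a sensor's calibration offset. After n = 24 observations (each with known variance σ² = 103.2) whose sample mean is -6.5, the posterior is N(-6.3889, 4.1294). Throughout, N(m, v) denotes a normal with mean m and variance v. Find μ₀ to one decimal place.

μ₀ = -3.7

With known observation variance, the Normal–Normal posterior has precision τ_n = τ₀ + n/σ² and mean μ_n = (τ₀μ₀ + (n/σ²)x̄)/τ_n.
Here τ₀ = 1/104.1 = 0.009606 and τ_data = 24/103.2 = 0.232558, so τ_n = 0.242164.
Rearranging for μ₀: μ₀ = (μ_n·τ_n − τ_data·x̄)/τ₀ = (-6.3889·0.242164 − 0.232558·-6.5) / 0.009606 = -0.035535/0.009606 ≈ -3.7.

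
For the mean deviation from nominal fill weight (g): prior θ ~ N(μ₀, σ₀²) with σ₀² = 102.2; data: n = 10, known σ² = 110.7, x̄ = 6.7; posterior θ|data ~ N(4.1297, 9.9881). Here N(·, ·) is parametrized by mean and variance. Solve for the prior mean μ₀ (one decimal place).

μ₀ = -19.6

With known observation variance, the Normal–Normal posterior has precision τ_n = τ₀ + n/σ² and mean μ_n = (τ₀μ₀ + (n/σ²)x̄)/τ_n.
Here τ₀ = 1/102.2 = 0.009785 and τ_data = 10/110.7 = 0.090334, so τ_n = 0.100119.
Rearranging for μ₀: μ₀ = (μ_n·τ_n − τ_data·x̄)/τ₀ = (4.1297·0.100119 − 0.090334·6.7) / 0.009785 = -0.191776/0.009785 ≈ -19.6.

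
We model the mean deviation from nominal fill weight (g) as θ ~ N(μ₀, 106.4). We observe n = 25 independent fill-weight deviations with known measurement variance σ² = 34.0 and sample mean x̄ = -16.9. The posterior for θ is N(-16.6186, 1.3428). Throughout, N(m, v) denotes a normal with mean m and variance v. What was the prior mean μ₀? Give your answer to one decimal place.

μ₀ = 5.4

The posterior mean is a precision-weighted average: μ_n = (τ₀μ₀ + τ_data·x̄)/(τ₀+τ_data), with τ₀=1/σ₀² and τ_data=n/σ².
Here τ₀ = 1/106.4 = 0.009398 and τ_data = 25/34.0 = 0.735294, so τ_n = 0.744692.
Rearranging for μ₀: μ₀ = (μ_n·τ_n − τ_data·x̄)/τ₀ = (-16.6186·0.744692 − 0.735294·-16.9) / 0.009398 = 0.050730/0.009398 ≈ 5.4.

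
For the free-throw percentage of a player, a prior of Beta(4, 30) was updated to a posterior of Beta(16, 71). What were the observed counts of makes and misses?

A Beta(a, b) prior with s successes and f failures in binomial data gives a Beta(a+s, b+f) posterior.
Match parameters: s=16−4=12, f=71−30=41.

12 makes and 41 misses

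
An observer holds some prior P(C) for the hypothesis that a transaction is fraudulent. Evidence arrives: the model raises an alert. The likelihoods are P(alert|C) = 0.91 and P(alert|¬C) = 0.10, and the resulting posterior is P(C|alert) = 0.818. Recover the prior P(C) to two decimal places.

P(C) = 0.33

In odds form, posterior odds = prior odds × likelihood ratio, so prior odds = posterior odds ÷ LR.
Posterior odds = 0.818/(1−0.818) = 4.4945. LR = 0.91/0.10 = 9.1000.
Prior odds = 4.4945/9.1000 = 0.4939, so P(C) = 0.4939/(1+0.4939) ≈ 0.33.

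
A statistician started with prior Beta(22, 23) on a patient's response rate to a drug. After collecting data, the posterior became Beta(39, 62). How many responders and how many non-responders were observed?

A Beta(α, β) prior with s successes and f failures in binomial data gives a Beta(α+s, β+f) posterior.
So s = 39 − 22 = 17 and f = 62 − 23 = 39.

17 responders and 39 non-responders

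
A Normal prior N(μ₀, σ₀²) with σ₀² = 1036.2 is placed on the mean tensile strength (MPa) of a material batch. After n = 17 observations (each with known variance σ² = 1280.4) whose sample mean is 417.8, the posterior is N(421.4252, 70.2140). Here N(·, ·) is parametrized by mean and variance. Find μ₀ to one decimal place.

μ₀ = 471.3

The posterior mean is a precision-weighted average: μ_n = (τ₀μ₀ + τ_data·x̄)/(τ₀+τ_data), with τ₀=1/σ₀² and τ_data=n/σ².
Here τ₀ = 1/1036.2 = 0.000965 and τ_data = 17/1280.4 = 0.013277, so τ_n = 0.014242.
Rearranging for μ₀: μ₀ = (μ_n·τ_n − τ_data·x̄)/τ₀ = (421.4252·0.014242 − 0.013277·417.8) / 0.000965 = 0.454807/0.000965 ≈ 471.3.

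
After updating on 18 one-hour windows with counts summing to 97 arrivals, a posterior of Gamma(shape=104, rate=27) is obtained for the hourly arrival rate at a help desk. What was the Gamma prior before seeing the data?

Gamma(shape=7, rate=9)

A Gamma(α, β) prior (rate parametrization) on a Poisson rate with n observations summing to S gives posterior Gamma(α+S, β+n).
So α = 104 − 97 = 7 and β = 27 − 18 = 9.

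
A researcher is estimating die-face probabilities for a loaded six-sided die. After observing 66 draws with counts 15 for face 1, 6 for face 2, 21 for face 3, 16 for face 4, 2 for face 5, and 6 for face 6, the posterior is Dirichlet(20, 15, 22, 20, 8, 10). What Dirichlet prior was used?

Dirichlet(5, 9, 1, 4, 6, 4)

For a Dirichlet(α) prior with multinomial counts c, the posterior is Dirichlet(α + c) componentwise.
Subtract each count from the matching posterior parameter: 20−15=5, 15−6=9, 22−21=1, 20−16=4, 8−2=6, 10−6=4.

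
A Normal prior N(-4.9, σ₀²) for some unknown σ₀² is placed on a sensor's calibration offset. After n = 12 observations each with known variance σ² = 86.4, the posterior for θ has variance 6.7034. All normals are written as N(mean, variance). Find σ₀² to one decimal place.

Posterior precision equals prior precision plus data precision: 1/σ_n² = 1/σ₀² + n/σ².
So 1/σ₀² = 1/6.7034 − 12/86.4 = 0.149178 − 0.138889 = 0.010289.
Hence σ₀² = 1/0.010289 ≈ 97.2.

σ₀² = 97.2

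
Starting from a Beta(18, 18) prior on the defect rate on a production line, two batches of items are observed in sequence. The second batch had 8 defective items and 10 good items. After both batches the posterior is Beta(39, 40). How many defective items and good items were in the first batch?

13 defective items and 12 good items

Because Beta–binomial updating is additive in the counts, the combined data contributed (α_post−α_prior, β_post−β_prior) successes and failures.
Total across both batches: 39−18=21 defective items, 40−18=22 good items.
Subtract the second batch: 21−8=13 defective items and 22−10=12 good items.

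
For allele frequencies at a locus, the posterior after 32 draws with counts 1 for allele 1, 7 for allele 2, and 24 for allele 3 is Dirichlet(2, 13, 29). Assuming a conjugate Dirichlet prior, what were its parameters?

For a Dirichlet(α) prior with multinomial counts c, the posterior is Dirichlet(α + c) componentwise.
Subtract each count from the matching posterior parameter: 2−1=1, 13−7=6, 29−24=5.

Dirichlet(1, 6, 5)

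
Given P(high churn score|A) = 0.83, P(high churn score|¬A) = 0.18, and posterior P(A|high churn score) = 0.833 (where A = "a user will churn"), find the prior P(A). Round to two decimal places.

P(A) = 0.52

Bayes' rule in odds form gives O(A|E) = O(A)·[P(E|A)/P(E|¬A)], hence O(A) = O(A|E)/LR.
Posterior odds = 0.833/(1−0.833) = 4.9880. LR = 0.83/0.18 = 4.6111.
Prior odds = 4.9880/4.6111 = 1.0817, so P(A) = 1.0817/(1+1.0817) ≈ 0.52.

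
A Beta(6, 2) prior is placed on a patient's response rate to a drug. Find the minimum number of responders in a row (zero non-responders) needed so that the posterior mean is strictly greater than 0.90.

k = 13

After k responders and 0 non-responders the posterior is Beta(6+k, 2), with mean (6+k)/(6+2+k).
Set (6+k)/(8+k) > 0.90 and solve: k > (0.90·8 − 6)/(1 − 0.90) = 12.000.
The smallest integer exceeding 12.000 is 13, and checking k=13: (19)/(21) = 0.9048 > 0.90.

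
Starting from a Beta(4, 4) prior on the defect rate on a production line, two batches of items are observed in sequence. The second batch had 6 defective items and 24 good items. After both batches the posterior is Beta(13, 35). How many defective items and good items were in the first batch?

3 defective items and 7 good items

Because Beta–binomial updating is additive in the counts, the combined data contributed (α_post−α_prior, β_post−β_prior) successes and failures.
Total across both batches: 13−4=9 defective items, 35−4=31 good items.
Subtract the second batch: 9−6=3 defective items and 31−24=7 good items.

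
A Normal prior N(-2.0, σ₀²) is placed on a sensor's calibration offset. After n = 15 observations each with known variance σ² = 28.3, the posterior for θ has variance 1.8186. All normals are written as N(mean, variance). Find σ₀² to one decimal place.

Posterior precision equals prior precision plus data precision: 1/σ_n² = 1/σ₀² + n/σ².
So 1/σ₀² = 1/1.8186 − 15/28.3 = 0.549874 − 0.530035 = 0.019839.
Hence σ₀² = 1/0.019839 ≈ 50.4.

σ₀² = 50.4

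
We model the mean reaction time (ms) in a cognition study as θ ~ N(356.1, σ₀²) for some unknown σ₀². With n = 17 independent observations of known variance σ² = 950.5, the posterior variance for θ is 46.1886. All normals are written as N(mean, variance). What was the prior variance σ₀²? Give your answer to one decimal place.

σ₀² = 265.6

Posterior precision equals prior precision plus data precision: 1/σ_n² = 1/σ₀² + n/σ².
So 1/σ₀² = 1/46.1886 − 17/950.5 = 0.021650 − 0.017885 = 0.003765.
Hence σ₀² = 1/0.003765 ≈ 265.6.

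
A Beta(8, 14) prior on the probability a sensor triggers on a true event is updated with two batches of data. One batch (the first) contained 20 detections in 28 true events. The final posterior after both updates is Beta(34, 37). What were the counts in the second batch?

6 detections and 15 misses

Because Beta–binomial updating is additive in the counts, the combined data contributed (α_post−α_prior, β_post−β_prior) successes and failures.
Total across both batches: 34−8=26 detections, 37−14=23 misses.
Subtract the first batch: 26−20=6 detections and 23−8=15 misses.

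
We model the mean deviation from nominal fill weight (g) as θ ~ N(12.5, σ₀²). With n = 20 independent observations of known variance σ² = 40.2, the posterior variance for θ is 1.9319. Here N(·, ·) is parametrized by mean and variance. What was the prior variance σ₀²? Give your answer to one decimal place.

Posterior precision equals prior precision plus data precision: 1/σ_n² = 1/σ₀² + n/σ².
So 1/σ₀² = 1/1.9319 − 20/40.2 = 0.517625 − 0.497512 = 0.020113.
Hence σ₀² = 1/0.020113 ≈ 49.7.

σ₀² = 49.7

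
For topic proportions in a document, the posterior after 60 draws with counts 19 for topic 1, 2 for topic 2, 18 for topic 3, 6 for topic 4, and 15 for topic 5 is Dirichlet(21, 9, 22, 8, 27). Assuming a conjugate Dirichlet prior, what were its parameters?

Dirichlet(2, 7, 4, 2, 12)

For a Dirichlet(α) prior with multinomial counts c, the posterior is Dirichlet(α + c) componentwise.
Subtract each count from the matching posterior parameter: 21−19=2, 9−2=7, 22−18=4, 8−6=2, 27−15=12.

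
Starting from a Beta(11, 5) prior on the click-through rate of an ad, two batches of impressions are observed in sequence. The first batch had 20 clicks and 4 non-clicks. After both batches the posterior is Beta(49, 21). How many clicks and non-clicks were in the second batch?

18 clicks and 12 non-clicks

Because Beta–binomial updating is additive in the counts, the combined data contributed (α_post−α_prior, β_post−β_prior) successes and failures.
Total across both batches: 49−11=38 clicks, 21−5=16 non-clicks.
Subtract the first batch: 38−20=18 clicks and 16−4=12 non-clicks.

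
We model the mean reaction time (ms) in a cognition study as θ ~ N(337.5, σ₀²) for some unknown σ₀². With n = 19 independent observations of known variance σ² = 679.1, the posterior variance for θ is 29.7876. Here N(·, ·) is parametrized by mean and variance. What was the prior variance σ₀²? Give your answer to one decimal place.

For the Normal–Normal model with known σ², precisions add: τ_n = τ₀ + n/σ².
So 1/σ₀² = 1/29.7876 − 19/679.1 = 0.033571 − 0.027978 = 0.005593.
Hence σ₀² = 1/0.005593 ≈ 178.8.

σ₀² = 178.8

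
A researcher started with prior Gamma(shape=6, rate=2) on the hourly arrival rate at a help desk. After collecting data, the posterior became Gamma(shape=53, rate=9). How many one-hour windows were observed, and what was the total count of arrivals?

A Gamma(α, β) prior (rate parametrization) on a Poisson rate with n observations summing to S gives posterior Gamma(α+S, β+n).
Matching: Σxᵢ = 53 − 6 = 47 and n = 9 − 2 = 7.

n = 7 one-hour windows with total 47 arrivals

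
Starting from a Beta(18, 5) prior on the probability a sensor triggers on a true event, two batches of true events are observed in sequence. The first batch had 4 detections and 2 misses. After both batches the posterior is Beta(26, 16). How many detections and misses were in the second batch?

4 detections and 9 misses

Sequential conjugate updates are equivalent to a single update on the pooled data, so total successes = posterior α − prior α and total failures = posterior β − prior β.
Total across both batches: 26−18=8 detections, 16−5=11 misses.
Subtract the first batch: 8−4=4 detections and 11−2=9 misses.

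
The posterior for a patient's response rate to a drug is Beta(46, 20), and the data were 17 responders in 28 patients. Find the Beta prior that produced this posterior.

Beta is conjugate to the binomial likelihood: posterior = Beta(α+s, β+f).
So α = 46 − 17 = 29 and β = 20 − 11 = 9.

Beta(29, 9)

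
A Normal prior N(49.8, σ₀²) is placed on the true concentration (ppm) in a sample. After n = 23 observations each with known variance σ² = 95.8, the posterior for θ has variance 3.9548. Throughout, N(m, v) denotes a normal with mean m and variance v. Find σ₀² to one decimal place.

Posterior precision equals prior precision plus data precision: 1/σ_n² = 1/σ₀² + n/σ².
So 1/σ₀² = 1/3.9548 − 23/95.8 = 0.252857 − 0.240084 = 0.012773.
Hence σ₀² = 1/0.012773 ≈ 78.3.

σ₀² = 78.3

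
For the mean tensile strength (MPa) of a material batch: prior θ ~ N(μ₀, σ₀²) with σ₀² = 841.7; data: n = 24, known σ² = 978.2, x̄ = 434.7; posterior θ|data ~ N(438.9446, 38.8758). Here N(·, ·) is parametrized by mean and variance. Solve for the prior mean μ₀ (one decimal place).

The posterior mean is a precision-weighted average: μ_n = (τ₀μ₀ + τ_data·x̄)/(τ₀+τ_data), with τ₀=1/σ₀² and τ_data=n/σ².
Here τ₀ = 1/841.7 = 0.001188 and τ_data = 24/978.2 = 0.024535, so τ_n = 0.025723.
Rearranging for μ₀: μ₀ = (μ_n·τ_n − τ_data·x̄)/τ₀ = (438.9446·0.025723 − 0.024535·434.7) / 0.001188 = 0.625607/0.001188 ≈ 526.6.

μ₀ = 526.6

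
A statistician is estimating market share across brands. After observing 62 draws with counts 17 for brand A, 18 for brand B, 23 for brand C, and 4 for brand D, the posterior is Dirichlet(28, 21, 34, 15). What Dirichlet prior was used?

For a Dirichlet(α) prior with multinomial counts c, the posterior is Dirichlet(α + c) componentwise.
Subtract each count from the matching posterior parameter: 28−17=11, 21−18=3, 34−23=11, 15−4=11.

Dirichlet(11, 3, 11, 11)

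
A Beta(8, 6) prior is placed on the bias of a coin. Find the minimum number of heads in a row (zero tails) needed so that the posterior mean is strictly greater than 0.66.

k = 4

After k heads and 0 tails the posterior is Beta(8+k, 6), with mean (8+k)/(8+6+k).
Set (8+k)/(14+k) > 0.66 and solve: k > (0.66·14 − 8)/(1 − 0.66) = 3.647.
The smallest integer exceeding 3.647 is 4, and checking k=4: (12)/(18) = 0.6667 > 0.66.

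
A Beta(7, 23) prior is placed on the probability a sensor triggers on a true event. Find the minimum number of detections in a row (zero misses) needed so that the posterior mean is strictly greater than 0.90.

After k detections and 0 misses the posterior is Beta(7+k, 23), with mean (7+k)/(7+23+k).
Set (7+k)/(30+k) > 0.90 and solve: k > (0.90·30 − 7)/(1 − 0.90) = 200.000.
The smallest integer exceeding 200.000 is 201.

k = 201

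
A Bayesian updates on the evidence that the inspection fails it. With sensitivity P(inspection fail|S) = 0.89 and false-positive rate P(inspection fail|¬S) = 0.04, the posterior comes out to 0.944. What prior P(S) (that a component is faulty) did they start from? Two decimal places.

P(S) = 0.43

Bayes' rule in odds form gives O(S|E) = O(S)·[P(E|S)/P(E|¬S)], hence O(S) = O(S|E)/LR.
Posterior odds = 0.944/(1−0.944) = 16.8571. LR = 0.89/0.04 = 22.2500.
Prior odds = 16.8571/22.2500 = 0.7576, so P(S) = 0.7576/(1+0.7576) ≈ 0.43.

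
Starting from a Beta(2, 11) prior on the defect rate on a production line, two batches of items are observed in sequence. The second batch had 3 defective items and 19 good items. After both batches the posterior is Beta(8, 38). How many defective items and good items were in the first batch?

3 defective items and 8 good items

Because Beta–binomial updating is additive in the counts, the combined data contributed (α_post−α_prior, β_post−β_prior) successes and failures.
Total across both batches: 8−2=6 defective items, 38−11=27 good items.
Subtract the second batch: 6−3=3 defective items and 27−19=8 good items.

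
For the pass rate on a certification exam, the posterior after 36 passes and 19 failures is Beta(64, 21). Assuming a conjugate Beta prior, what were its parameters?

Beta is conjugate to the binomial likelihood: posterior = Beta(α+s, β+f).
So α = 64 − 36 = 28 and β = 21 − 19 = 2.

Beta(28, 2)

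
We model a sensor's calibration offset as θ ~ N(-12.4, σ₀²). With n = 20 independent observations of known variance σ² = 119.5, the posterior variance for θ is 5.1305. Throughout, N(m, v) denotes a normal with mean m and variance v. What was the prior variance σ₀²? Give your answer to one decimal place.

σ₀² = 36.3

For the Normal–Normal model with known σ², precisions add: τ_n = τ₀ + n/σ².
So 1/σ₀² = 1/5.1305 − 20/119.5 = 0.194913 − 0.167364 = 0.027549.
Hence σ₀² = 1/0.027549 ≈ 36.3.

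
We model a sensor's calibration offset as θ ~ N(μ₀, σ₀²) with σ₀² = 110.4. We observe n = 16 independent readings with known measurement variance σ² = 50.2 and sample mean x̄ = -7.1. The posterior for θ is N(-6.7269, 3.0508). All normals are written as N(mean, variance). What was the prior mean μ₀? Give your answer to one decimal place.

The posterior mean is a precision-weighted average: μ_n = (τ₀μ₀ + τ_data·x̄)/(τ₀+τ_data), with τ₀=1/σ₀² and τ_data=n/σ².
Here τ₀ = 1/110.4 = 0.009058 and τ_data = 16/50.2 = 0.318725, so τ_n = 0.327783.
Rearranging for μ₀: μ₀ = (μ_n·τ_n − τ_data·x̄)/τ₀ = (-6.7269·0.327783 − 0.318725·-7.1) / 0.009058 = 0.057984/0.009058 ≈ 6.4.

μ₀ = 6.4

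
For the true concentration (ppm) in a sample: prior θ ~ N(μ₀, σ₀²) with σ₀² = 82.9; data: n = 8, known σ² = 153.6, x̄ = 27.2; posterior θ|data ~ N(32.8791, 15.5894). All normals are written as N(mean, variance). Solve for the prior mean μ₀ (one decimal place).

With known observation variance, the Normal–Normal posterior has precision τ_n = τ₀ + n/σ² and mean μ_n = (τ₀μ₀ + (n/σ²)x̄)/τ_n.
Here τ₀ = 1/82.9 = 0.012063 and τ_data = 8/153.6 = 0.052083, so τ_n = 0.064146.
Rearranging for μ₀: μ₀ = (μ_n·τ_n − τ_data·x̄)/τ₀ = (32.8791·0.064146 − 0.052083·27.2) / 0.012063 = 0.692405/0.012063 ≈ 57.4.

μ₀ = 57.4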